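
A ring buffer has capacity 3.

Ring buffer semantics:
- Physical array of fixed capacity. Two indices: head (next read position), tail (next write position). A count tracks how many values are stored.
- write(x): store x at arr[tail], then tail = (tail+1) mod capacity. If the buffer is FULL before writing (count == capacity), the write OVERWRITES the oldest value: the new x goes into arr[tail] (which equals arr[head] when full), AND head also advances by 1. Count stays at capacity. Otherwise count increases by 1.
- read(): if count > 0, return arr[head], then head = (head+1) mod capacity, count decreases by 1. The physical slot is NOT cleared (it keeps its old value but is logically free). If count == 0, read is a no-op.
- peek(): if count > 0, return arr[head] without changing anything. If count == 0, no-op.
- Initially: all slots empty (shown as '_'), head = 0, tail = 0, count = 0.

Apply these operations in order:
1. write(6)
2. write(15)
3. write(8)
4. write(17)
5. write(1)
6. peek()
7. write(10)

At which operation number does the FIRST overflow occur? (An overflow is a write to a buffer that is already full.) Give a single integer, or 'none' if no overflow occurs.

Answer: 4

Derivation:
After op 1 (write(6)): arr=[6 _ _] head=0 tail=1 count=1
After op 2 (write(15)): arr=[6 15 _] head=0 tail=2 count=2
After op 3 (write(8)): arr=[6 15 8] head=0 tail=0 count=3
After op 4 (write(17)): arr=[17 15 8] head=1 tail=1 count=3
After op 5 (write(1)): arr=[17 1 8] head=2 tail=2 count=3
After op 6 (peek()): arr=[17 1 8] head=2 tail=2 count=3
After op 7 (write(10)): arr=[17 1 10] head=0 tail=0 count=3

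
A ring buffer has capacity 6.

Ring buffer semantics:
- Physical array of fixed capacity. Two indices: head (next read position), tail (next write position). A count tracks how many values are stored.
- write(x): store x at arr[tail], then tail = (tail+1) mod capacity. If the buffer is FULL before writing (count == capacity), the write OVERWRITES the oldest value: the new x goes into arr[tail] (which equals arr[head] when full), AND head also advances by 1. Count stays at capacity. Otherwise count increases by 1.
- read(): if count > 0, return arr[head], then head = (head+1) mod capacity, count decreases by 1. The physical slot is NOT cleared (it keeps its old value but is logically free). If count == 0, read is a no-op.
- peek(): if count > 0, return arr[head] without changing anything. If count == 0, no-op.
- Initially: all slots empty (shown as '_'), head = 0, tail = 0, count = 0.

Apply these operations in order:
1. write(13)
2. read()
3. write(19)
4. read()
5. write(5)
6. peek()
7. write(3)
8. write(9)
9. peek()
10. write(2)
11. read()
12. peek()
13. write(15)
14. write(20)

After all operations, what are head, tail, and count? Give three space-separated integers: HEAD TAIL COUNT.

Answer: 3 2 5

Derivation:
After op 1 (write(13)): arr=[13 _ _ _ _ _] head=0 tail=1 count=1
After op 2 (read()): arr=[13 _ _ _ _ _] head=1 tail=1 count=0
After op 3 (write(19)): arr=[13 19 _ _ _ _] head=1 tail=2 count=1
After op 4 (read()): arr=[13 19 _ _ _ _] head=2 tail=2 count=0
After op 5 (write(5)): arr=[13 19 5 _ _ _] head=2 tail=3 count=1
After op 6 (peek()): arr=[13 19 5 _ _ _] head=2 tail=3 count=1
After op 7 (write(3)): arr=[13 19 5 3 _ _] head=2 tail=4 count=2
After op 8 (write(9)): arr=[13 19 5 3 9 _] head=2 tail=5 count=3
After op 9 (peek()): arr=[13 19 5 3 9 _] head=2 tail=5 count=3
After op 10 (write(2)): arr=[13 19 5 3 9 2] head=2 tail=0 count=4
After op 11 (read()): arr=[13 19 5 3 9 2] head=3 tail=0 count=3
After op 12 (peek()): arr=[13 19 5 3 9 2] head=3 tail=0 count=3
After op 13 (write(15)): arr=[15 19 5 3 9 2] head=3 tail=1 count=4
After op 14 (write(20)): arr=[15 20 5 3 9 2] head=3 tail=2 count=5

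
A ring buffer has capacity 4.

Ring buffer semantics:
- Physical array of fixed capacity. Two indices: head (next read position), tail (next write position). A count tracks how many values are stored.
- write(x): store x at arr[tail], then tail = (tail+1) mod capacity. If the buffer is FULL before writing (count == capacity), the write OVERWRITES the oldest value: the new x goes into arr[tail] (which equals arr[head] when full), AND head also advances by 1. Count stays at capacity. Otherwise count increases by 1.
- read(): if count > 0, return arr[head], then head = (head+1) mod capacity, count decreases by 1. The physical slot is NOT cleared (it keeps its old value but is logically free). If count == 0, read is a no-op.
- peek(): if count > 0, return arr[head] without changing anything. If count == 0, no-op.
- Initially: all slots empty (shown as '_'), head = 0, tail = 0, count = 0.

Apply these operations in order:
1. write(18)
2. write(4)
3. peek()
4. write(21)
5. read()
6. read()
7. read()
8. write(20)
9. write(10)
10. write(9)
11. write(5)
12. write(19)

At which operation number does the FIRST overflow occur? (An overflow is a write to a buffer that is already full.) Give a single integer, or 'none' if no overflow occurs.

After op 1 (write(18)): arr=[18 _ _ _] head=0 tail=1 count=1
After op 2 (write(4)): arr=[18 4 _ _] head=0 tail=2 count=2
After op 3 (peek()): arr=[18 4 _ _] head=0 tail=2 count=2
After op 4 (write(21)): arr=[18 4 21 _] head=0 tail=3 count=3
After op 5 (read()): arr=[18 4 21 _] head=1 tail=3 count=2
After op 6 (read()): arr=[18 4 21 _] head=2 tail=3 count=1
After op 7 (read()): arr=[18 4 21 _] head=3 tail=3 count=0
After op 8 (write(20)): arr=[18 4 21 20] head=3 tail=0 count=1
After op 9 (write(10)): arr=[10 4 21 20] head=3 tail=1 count=2
After op 10 (write(9)): arr=[10 9 21 20] head=3 tail=2 count=3
After op 11 (write(5)): arr=[10 9 5 20] head=3 tail=3 count=4
After op 12 (write(19)): arr=[10 9 5 19] head=0 tail=0 count=4

Answer: 12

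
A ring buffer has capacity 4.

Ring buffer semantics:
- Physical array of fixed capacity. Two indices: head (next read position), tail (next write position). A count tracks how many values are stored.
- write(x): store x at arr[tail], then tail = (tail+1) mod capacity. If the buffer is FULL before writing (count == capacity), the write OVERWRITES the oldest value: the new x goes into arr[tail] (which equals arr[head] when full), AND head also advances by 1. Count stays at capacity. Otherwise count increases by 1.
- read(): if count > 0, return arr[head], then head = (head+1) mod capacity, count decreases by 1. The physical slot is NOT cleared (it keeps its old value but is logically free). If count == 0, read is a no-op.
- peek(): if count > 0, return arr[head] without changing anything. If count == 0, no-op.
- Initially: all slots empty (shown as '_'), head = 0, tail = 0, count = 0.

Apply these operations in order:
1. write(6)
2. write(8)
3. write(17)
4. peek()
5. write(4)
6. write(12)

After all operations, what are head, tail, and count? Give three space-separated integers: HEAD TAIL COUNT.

After op 1 (write(6)): arr=[6 _ _ _] head=0 tail=1 count=1
After op 2 (write(8)): arr=[6 8 _ _] head=0 tail=2 count=2
After op 3 (write(17)): arr=[6 8 17 _] head=0 tail=3 count=3
After op 4 (peek()): arr=[6 8 17 _] head=0 tail=3 count=3
After op 5 (write(4)): arr=[6 8 17 4] head=0 tail=0 count=4
After op 6 (write(12)): arr=[12 8 17 4] head=1 tail=1 count=4

Answer: 1 1 4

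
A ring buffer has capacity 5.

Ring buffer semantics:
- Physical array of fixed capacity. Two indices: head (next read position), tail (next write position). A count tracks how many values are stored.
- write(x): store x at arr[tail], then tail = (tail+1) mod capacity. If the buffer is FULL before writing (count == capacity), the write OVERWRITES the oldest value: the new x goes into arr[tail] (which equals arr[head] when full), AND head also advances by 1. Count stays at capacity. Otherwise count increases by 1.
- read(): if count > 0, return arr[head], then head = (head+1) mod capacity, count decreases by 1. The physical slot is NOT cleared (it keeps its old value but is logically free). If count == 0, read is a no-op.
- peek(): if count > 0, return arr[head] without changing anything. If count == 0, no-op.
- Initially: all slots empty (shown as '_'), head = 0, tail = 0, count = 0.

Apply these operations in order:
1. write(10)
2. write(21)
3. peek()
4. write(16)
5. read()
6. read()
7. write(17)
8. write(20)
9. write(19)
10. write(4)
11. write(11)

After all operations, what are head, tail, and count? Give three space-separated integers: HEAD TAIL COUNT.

Answer: 3 3 5

Derivation:
After op 1 (write(10)): arr=[10 _ _ _ _] head=0 tail=1 count=1
After op 2 (write(21)): arr=[10 21 _ _ _] head=0 tail=2 count=2
After op 3 (peek()): arr=[10 21 _ _ _] head=0 tail=2 count=2
After op 4 (write(16)): arr=[10 21 16 _ _] head=0 tail=3 count=3
After op 5 (read()): arr=[10 21 16 _ _] head=1 tail=3 count=2
After op 6 (read()): arr=[10 21 16 _ _] head=2 tail=3 count=1
After op 7 (write(17)): arr=[10 21 16 17 _] head=2 tail=4 count=2
After op 8 (write(20)): arr=[10 21 16 17 20] head=2 tail=0 count=3
After op 9 (write(19)): arr=[19 21 16 17 20] head=2 tail=1 count=4
After op 10 (write(4)): arr=[19 4 16 17 20] head=2 tail=2 count=5
After op 11 (write(11)): arr=[19 4 11 17 20] head=3 tail=3 count=5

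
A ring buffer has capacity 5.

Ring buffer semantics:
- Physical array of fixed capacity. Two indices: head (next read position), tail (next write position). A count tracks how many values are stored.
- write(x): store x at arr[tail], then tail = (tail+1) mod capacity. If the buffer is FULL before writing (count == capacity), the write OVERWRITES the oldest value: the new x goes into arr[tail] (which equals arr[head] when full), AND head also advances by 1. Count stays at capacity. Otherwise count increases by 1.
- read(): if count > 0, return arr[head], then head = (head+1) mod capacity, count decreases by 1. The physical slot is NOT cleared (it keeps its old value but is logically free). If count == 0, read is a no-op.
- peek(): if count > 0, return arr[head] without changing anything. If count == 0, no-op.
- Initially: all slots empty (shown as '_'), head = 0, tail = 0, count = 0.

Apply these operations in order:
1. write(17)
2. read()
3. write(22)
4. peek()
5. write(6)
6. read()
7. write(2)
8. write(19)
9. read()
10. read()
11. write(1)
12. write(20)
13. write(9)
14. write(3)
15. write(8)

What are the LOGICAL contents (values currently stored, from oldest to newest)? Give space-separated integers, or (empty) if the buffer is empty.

Answer: 1 20 9 3 8

Derivation:
After op 1 (write(17)): arr=[17 _ _ _ _] head=0 tail=1 count=1
After op 2 (read()): arr=[17 _ _ _ _] head=1 tail=1 count=0
After op 3 (write(22)): arr=[17 22 _ _ _] head=1 tail=2 count=1
After op 4 (peek()): arr=[17 22 _ _ _] head=1 tail=2 count=1
After op 5 (write(6)): arr=[17 22 6 _ _] head=1 tail=3 count=2
After op 6 (read()): arr=[17 22 6 _ _] head=2 tail=3 count=1
After op 7 (write(2)): arr=[17 22 6 2 _] head=2 tail=4 count=2
After op 8 (write(19)): arr=[17 22 6 2 19] head=2 tail=0 count=3
After op 9 (read()): arr=[17 22 6 2 19] head=3 tail=0 count=2
After op 10 (read()): arr=[17 22 6 2 19] head=4 tail=0 count=1
After op 11 (write(1)): arr=[1 22 6 2 19] head=4 tail=1 count=2
After op 12 (write(20)): arr=[1 20 6 2 19] head=4 tail=2 count=3
After op 13 (write(9)): arr=[1 20 9 2 19] head=4 tail=3 count=4
After op 14 (write(3)): arr=[1 20 9 3 19] head=4 tail=4 count=5
After op 15 (write(8)): arr=[1 20 9 3 8] head=0 tail=0 count=5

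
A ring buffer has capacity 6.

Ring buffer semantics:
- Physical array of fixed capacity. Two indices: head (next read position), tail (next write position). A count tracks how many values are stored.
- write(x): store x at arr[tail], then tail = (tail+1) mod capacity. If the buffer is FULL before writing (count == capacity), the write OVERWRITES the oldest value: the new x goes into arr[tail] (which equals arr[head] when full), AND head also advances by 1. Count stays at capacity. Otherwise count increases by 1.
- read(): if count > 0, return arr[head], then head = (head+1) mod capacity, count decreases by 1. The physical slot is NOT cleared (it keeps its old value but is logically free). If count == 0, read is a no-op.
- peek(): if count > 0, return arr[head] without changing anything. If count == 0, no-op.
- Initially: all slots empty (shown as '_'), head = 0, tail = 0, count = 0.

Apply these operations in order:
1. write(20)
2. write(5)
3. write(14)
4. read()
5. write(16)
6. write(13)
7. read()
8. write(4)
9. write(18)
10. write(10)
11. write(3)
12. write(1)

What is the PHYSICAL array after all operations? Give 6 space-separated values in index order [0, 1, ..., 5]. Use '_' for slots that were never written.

Answer: 18 10 3 1 13 4

Derivation:
After op 1 (write(20)): arr=[20 _ _ _ _ _] head=0 tail=1 count=1
After op 2 (write(5)): arr=[20 5 _ _ _ _] head=0 tail=2 count=2
After op 3 (write(14)): arr=[20 5 14 _ _ _] head=0 tail=3 count=3
After op 4 (read()): arr=[20 5 14 _ _ _] head=1 tail=3 count=2
After op 5 (write(16)): arr=[20 5 14 16 _ _] head=1 tail=4 count=3
After op 6 (write(13)): arr=[20 5 14 16 13 _] head=1 tail=5 count=4
After op 7 (read()): arr=[20 5 14 16 13 _] head=2 tail=5 count=3
After op 8 (write(4)): arr=[20 5 14 16 13 4] head=2 tail=0 count=4
After op 9 (write(18)): arr=[18 5 14 16 13 4] head=2 tail=1 count=5
After op 10 (write(10)): arr=[18 10 14 16 13 4] head=2 tail=2 count=6
After op 11 (write(3)): arr=[18 10 3 16 13 4] head=3 tail=3 count=6
After op 12 (write(1)): arr=[18 10 3 1 13 4] head=4 tail=4 count=6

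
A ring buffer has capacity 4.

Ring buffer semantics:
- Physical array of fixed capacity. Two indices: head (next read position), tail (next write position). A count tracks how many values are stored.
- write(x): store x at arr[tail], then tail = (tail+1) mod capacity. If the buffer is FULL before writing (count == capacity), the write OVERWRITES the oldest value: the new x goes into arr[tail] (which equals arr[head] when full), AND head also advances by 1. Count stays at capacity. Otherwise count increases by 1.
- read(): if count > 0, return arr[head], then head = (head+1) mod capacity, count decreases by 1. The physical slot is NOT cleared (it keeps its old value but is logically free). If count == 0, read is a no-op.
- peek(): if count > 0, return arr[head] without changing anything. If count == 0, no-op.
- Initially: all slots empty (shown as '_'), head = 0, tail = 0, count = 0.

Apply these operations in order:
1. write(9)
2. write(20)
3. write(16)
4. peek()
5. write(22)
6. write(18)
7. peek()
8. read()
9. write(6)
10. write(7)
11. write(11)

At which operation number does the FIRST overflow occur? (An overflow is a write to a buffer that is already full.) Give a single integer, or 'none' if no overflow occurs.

After op 1 (write(9)): arr=[9 _ _ _] head=0 tail=1 count=1
After op 2 (write(20)): arr=[9 20 _ _] head=0 tail=2 count=2
After op 3 (write(16)): arr=[9 20 16 _] head=0 tail=3 count=3
After op 4 (peek()): arr=[9 20 16 _] head=0 tail=3 count=3
After op 5 (write(22)): arr=[9 20 16 22] head=0 tail=0 count=4
After op 6 (write(18)): arr=[18 20 16 22] head=1 tail=1 count=4
After op 7 (peek()): arr=[18 20 16 22] head=1 tail=1 count=4
After op 8 (read()): arr=[18 20 16 22] head=2 tail=1 count=3
After op 9 (write(6)): arr=[18 6 16 22] head=2 tail=2 count=4
After op 10 (write(7)): arr=[18 6 7 22] head=3 tail=3 count=4
After op 11 (write(11)): arr=[18 6 7 11] head=0 tail=0 count=4

Answer: 6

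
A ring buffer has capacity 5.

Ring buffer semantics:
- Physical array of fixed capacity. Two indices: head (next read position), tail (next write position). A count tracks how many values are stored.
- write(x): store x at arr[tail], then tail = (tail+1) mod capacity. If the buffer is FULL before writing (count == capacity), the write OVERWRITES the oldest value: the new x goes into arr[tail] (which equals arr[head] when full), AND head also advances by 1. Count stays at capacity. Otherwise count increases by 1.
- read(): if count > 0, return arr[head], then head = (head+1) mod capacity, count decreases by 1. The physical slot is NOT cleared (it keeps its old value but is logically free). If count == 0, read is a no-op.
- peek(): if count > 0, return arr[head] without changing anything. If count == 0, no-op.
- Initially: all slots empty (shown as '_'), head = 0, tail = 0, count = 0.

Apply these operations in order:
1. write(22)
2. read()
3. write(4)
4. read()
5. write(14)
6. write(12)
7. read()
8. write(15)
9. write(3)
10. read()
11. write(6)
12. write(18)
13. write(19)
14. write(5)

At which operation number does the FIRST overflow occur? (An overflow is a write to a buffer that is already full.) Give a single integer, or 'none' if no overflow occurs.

After op 1 (write(22)): arr=[22 _ _ _ _] head=0 tail=1 count=1
After op 2 (read()): arr=[22 _ _ _ _] head=1 tail=1 count=0
After op 3 (write(4)): arr=[22 4 _ _ _] head=1 tail=2 count=1
After op 4 (read()): arr=[22 4 _ _ _] head=2 tail=2 count=0
After op 5 (write(14)): arr=[22 4 14 _ _] head=2 tail=3 count=1
After op 6 (write(12)): arr=[22 4 14 12 _] head=2 tail=4 count=2
After op 7 (read()): arr=[22 4 14 12 _] head=3 tail=4 count=1
After op 8 (write(15)): arr=[22 4 14 12 15] head=3 tail=0 count=2
After op 9 (write(3)): arr=[3 4 14 12 15] head=3 tail=1 count=3
After op 10 (read()): arr=[3 4 14 12 15] head=4 tail=1 count=2
After op 11 (write(6)): arr=[3 6 14 12 15] head=4 tail=2 count=3
After op 12 (write(18)): arr=[3 6 18 12 15] head=4 tail=3 count=4
After op 13 (write(19)): arr=[3 6 18 19 15] head=4 tail=4 count=5
After op 14 (write(5)): arr=[3 6 18 19 5] head=0 tail=0 count=5

Answer: 14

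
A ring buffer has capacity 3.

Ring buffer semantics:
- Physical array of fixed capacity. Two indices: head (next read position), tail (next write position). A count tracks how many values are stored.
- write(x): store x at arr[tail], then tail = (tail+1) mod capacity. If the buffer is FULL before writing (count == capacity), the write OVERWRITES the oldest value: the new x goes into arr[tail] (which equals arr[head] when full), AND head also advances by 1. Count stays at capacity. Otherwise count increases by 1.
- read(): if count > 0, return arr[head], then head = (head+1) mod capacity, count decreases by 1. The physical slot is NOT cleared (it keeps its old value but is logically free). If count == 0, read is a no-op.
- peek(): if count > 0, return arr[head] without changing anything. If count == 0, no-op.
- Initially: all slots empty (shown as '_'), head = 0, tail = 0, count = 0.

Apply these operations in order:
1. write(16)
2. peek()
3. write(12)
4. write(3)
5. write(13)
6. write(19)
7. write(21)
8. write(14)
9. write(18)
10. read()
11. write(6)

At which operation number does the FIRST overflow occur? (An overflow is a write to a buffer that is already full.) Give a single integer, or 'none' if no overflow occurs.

After op 1 (write(16)): arr=[16 _ _] head=0 tail=1 count=1
After op 2 (peek()): arr=[16 _ _] head=0 tail=1 count=1
After op 3 (write(12)): arr=[16 12 _] head=0 tail=2 count=2
After op 4 (write(3)): arr=[16 12 3] head=0 tail=0 count=3
After op 5 (write(13)): arr=[13 12 3] head=1 tail=1 count=3
After op 6 (write(19)): arr=[13 19 3] head=2 tail=2 count=3
After op 7 (write(21)): arr=[13 19 21] head=0 tail=0 count=3
After op 8 (write(14)): arr=[14 19 21] head=1 tail=1 count=3
After op 9 (write(18)): arr=[14 18 21] head=2 tail=2 count=3
After op 10 (read()): arr=[14 18 21] head=0 tail=2 count=2
After op 11 (write(6)): arr=[14 18 6] head=0 tail=0 count=3

Answer: 5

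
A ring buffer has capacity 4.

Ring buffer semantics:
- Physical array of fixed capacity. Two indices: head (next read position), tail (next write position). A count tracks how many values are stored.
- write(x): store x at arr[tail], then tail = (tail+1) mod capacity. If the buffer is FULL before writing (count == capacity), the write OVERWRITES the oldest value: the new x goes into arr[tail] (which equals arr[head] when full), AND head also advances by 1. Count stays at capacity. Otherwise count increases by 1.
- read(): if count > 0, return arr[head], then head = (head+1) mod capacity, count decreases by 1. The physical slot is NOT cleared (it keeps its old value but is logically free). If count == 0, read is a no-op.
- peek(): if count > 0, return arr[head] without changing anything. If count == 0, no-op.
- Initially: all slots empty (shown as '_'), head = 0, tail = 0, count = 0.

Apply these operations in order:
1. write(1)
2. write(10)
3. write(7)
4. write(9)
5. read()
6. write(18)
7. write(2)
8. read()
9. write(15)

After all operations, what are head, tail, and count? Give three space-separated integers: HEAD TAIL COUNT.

Answer: 3 3 4

Derivation:
After op 1 (write(1)): arr=[1 _ _ _] head=0 tail=1 count=1
After op 2 (write(10)): arr=[1 10 _ _] head=0 tail=2 count=2
After op 3 (write(7)): arr=[1 10 7 _] head=0 tail=3 count=3
After op 4 (write(9)): arr=[1 10 7 9] head=0 tail=0 count=4
After op 5 (read()): arr=[1 10 7 9] head=1 tail=0 count=3
After op 6 (write(18)): arr=[18 10 7 9] head=1 tail=1 count=4
After op 7 (write(2)): arr=[18 2 7 9] head=2 tail=2 count=4
After op 8 (read()): arr=[18 2 7 9] head=3 tail=2 count=3
After op 9 (write(15)): arr=[18 2 15 9] head=3 tail=3 count=4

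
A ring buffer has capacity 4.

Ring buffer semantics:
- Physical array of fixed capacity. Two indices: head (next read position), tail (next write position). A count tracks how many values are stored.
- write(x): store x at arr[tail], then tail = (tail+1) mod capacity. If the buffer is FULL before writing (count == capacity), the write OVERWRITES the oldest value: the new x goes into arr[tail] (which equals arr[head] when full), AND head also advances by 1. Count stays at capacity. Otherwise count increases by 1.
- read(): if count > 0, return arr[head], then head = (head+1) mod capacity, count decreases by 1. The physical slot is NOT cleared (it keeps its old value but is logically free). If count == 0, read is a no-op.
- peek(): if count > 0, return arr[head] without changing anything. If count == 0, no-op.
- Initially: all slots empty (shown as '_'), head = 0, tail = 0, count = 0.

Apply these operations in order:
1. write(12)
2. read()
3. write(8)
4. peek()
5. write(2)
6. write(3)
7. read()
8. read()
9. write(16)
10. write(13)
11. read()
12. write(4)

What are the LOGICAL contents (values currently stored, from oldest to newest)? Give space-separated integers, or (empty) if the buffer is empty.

Answer: 16 13 4

Derivation:
After op 1 (write(12)): arr=[12 _ _ _] head=0 tail=1 count=1
After op 2 (read()): arr=[12 _ _ _] head=1 tail=1 count=0
After op 3 (write(8)): arr=[12 8 _ _] head=1 tail=2 count=1
After op 4 (peek()): arr=[12 8 _ _] head=1 tail=2 count=1
After op 5 (write(2)): arr=[12 8 2 _] head=1 tail=3 count=2
After op 6 (write(3)): arr=[12 8 2 3] head=1 tail=0 count=3
After op 7 (read()): arr=[12 8 2 3] head=2 tail=0 count=2
After op 8 (read()): arr=[12 8 2 3] head=3 tail=0 count=1
After op 9 (write(16)): arr=[16 8 2 3] head=3 tail=1 count=2
After op 10 (write(13)): arr=[16 13 2 3] head=3 tail=2 count=3
After op 11 (read()): arr=[16 13 2 3] head=0 tail=2 count=2
After op 12 (write(4)): arr=[16 13 4 3] head=0 tail=3 count=3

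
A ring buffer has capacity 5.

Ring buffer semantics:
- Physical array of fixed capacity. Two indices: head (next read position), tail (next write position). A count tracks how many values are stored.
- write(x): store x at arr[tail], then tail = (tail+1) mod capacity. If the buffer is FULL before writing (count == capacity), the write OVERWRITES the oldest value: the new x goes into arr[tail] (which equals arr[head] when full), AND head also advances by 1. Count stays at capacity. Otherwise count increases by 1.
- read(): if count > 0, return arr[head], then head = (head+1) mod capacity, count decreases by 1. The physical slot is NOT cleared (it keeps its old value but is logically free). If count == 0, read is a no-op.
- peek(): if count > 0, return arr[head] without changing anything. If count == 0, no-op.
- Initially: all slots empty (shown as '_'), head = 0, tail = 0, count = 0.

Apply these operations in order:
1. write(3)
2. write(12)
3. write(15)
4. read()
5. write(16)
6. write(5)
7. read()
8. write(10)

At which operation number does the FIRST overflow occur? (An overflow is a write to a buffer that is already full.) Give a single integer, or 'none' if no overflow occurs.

After op 1 (write(3)): arr=[3 _ _ _ _] head=0 tail=1 count=1
After op 2 (write(12)): arr=[3 12 _ _ _] head=0 tail=2 count=2
After op 3 (write(15)): arr=[3 12 15 _ _] head=0 tail=3 count=3
After op 4 (read()): arr=[3 12 15 _ _] head=1 tail=3 count=2
After op 5 (write(16)): arr=[3 12 15 16 _] head=1 tail=4 count=3
After op 6 (write(5)): arr=[3 12 15 16 5] head=1 tail=0 count=4
After op 7 (read()): arr=[3 12 15 16 5] head=2 tail=0 count=3
After op 8 (write(10)): arr=[10 12 15 16 5] head=2 tail=1 count=4

Answer: none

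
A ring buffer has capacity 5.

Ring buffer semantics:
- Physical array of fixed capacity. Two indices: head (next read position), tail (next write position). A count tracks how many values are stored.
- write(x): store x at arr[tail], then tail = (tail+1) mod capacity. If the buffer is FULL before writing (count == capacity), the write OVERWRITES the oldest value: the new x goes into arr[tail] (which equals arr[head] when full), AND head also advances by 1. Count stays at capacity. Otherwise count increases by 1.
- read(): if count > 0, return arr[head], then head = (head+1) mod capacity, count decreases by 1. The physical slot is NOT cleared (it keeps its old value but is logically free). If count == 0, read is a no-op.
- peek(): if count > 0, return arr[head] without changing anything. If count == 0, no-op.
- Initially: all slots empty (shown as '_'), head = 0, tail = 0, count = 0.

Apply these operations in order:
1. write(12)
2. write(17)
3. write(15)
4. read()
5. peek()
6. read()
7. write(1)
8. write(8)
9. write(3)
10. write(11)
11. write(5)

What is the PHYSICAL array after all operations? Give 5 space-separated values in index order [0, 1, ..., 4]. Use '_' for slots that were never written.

After op 1 (write(12)): arr=[12 _ _ _ _] head=0 tail=1 count=1
After op 2 (write(17)): arr=[12 17 _ _ _] head=0 tail=2 count=2
After op 3 (write(15)): arr=[12 17 15 _ _] head=0 tail=3 count=3
After op 4 (read()): arr=[12 17 15 _ _] head=1 tail=3 count=2
After op 5 (peek()): arr=[12 17 15 _ _] head=1 tail=3 count=2
After op 6 (read()): arr=[12 17 15 _ _] head=2 tail=3 count=1
After op 7 (write(1)): arr=[12 17 15 1 _] head=2 tail=4 count=2
After op 8 (write(8)): arr=[12 17 15 1 8] head=2 tail=0 count=3
After op 9 (write(3)): arr=[3 17 15 1 8] head=2 tail=1 count=4
After op 10 (write(11)): arr=[3 11 15 1 8] head=2 tail=2 count=5
After op 11 (write(5)): arr=[3 11 5 1 8] head=3 tail=3 count=5

Answer: 3 11 5 1 8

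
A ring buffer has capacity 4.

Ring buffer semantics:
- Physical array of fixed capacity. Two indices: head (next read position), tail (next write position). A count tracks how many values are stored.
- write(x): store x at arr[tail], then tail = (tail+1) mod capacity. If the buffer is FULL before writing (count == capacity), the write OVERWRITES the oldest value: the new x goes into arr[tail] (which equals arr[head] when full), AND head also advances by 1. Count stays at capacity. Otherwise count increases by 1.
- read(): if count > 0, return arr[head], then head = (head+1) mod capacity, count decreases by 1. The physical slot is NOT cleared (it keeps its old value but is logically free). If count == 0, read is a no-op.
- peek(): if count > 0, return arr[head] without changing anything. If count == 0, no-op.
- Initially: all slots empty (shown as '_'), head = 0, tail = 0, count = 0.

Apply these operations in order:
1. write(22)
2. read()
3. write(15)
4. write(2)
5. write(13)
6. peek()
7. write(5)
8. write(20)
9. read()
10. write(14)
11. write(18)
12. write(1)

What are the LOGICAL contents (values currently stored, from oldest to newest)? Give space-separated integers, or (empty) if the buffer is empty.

After op 1 (write(22)): arr=[22 _ _ _] head=0 tail=1 count=1
After op 2 (read()): arr=[22 _ _ _] head=1 tail=1 count=0
After op 3 (write(15)): arr=[22 15 _ _] head=1 tail=2 count=1
After op 4 (write(2)): arr=[22 15 2 _] head=1 tail=3 count=2
After op 5 (write(13)): arr=[22 15 2 13] head=1 tail=0 count=3
After op 6 (peek()): arr=[22 15 2 13] head=1 tail=0 count=3
After op 7 (write(5)): arr=[5 15 2 13] head=1 tail=1 count=4
After op 8 (write(20)): arr=[5 20 2 13] head=2 tail=2 count=4
After op 9 (read()): arr=[5 20 2 13] head=3 tail=2 count=3
After op 10 (write(14)): arr=[5 20 14 13] head=3 tail=3 count=4
After op 11 (write(18)): arr=[5 20 14 18] head=0 tail=0 count=4
After op 12 (write(1)): arr=[1 20 14 18] head=1 tail=1 count=4

Answer: 20 14 18 1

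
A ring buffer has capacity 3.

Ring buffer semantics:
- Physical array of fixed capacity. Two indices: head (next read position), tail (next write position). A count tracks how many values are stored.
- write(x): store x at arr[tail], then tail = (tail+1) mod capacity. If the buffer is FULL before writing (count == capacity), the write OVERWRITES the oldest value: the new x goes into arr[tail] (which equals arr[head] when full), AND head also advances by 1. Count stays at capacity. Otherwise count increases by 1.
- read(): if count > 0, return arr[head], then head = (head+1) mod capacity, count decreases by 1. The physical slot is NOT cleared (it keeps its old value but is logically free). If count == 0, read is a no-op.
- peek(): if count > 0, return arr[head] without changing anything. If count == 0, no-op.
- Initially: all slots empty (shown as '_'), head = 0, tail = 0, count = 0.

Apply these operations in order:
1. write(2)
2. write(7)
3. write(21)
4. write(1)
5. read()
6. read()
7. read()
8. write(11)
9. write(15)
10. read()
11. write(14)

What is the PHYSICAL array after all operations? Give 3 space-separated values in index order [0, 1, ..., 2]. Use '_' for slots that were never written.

After op 1 (write(2)): arr=[2 _ _] head=0 tail=1 count=1
After op 2 (write(7)): arr=[2 7 _] head=0 tail=2 count=2
After op 3 (write(21)): arr=[2 7 21] head=0 tail=0 count=3
After op 4 (write(1)): arr=[1 7 21] head=1 tail=1 count=3
After op 5 (read()): arr=[1 7 21] head=2 tail=1 count=2
After op 6 (read()): arr=[1 7 21] head=0 tail=1 count=1
After op 7 (read()): arr=[1 7 21] head=1 tail=1 count=0
After op 8 (write(11)): arr=[1 11 21] head=1 tail=2 count=1
After op 9 (write(15)): arr=[1 11 15] head=1 tail=0 count=2
After op 10 (read()): arr=[1 11 15] head=2 tail=0 count=1
After op 11 (write(14)): arr=[14 11 15] head=2 tail=1 count=2

Answer: 14 11 15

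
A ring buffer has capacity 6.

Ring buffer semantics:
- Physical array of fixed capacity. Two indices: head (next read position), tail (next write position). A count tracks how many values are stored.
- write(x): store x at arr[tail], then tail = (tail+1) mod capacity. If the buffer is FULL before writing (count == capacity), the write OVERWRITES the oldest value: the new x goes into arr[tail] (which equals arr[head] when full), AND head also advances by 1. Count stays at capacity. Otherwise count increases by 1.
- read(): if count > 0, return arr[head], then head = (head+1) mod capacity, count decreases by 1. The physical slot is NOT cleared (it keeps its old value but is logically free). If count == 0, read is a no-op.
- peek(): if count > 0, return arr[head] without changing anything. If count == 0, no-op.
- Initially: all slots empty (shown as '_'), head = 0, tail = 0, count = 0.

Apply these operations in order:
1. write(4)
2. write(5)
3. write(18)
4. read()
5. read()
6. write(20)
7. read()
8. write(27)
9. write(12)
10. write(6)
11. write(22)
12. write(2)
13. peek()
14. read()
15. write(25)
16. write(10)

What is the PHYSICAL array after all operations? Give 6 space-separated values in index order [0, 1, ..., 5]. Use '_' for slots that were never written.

After op 1 (write(4)): arr=[4 _ _ _ _ _] head=0 tail=1 count=1
After op 2 (write(5)): arr=[4 5 _ _ _ _] head=0 tail=2 count=2
After op 3 (write(18)): arr=[4 5 18 _ _ _] head=0 tail=3 count=3
After op 4 (read()): arr=[4 5 18 _ _ _] head=1 tail=3 count=2
After op 5 (read()): arr=[4 5 18 _ _ _] head=2 tail=3 count=1
After op 6 (write(20)): arr=[4 5 18 20 _ _] head=2 tail=4 count=2
After op 7 (read()): arr=[4 5 18 20 _ _] head=3 tail=4 count=1
After op 8 (write(27)): arr=[4 5 18 20 27 _] head=3 tail=5 count=2
After op 9 (write(12)): arr=[4 5 18 20 27 12] head=3 tail=0 count=3
After op 10 (write(6)): arr=[6 5 18 20 27 12] head=3 tail=1 count=4
After op 11 (write(22)): arr=[6 22 18 20 27 12] head=3 tail=2 count=5
After op 12 (write(2)): arr=[6 22 2 20 27 12] head=3 tail=3 count=6
After op 13 (peek()): arr=[6 22 2 20 27 12] head=3 tail=3 count=6
After op 14 (read()): arr=[6 22 2 20 27 12] head=4 tail=3 count=5
After op 15 (write(25)): arr=[6 22 2 25 27 12] head=4 tail=4 count=6
After op 16 (write(10)): arr=[6 22 2 25 10 12] head=5 tail=5 count=6

Answer: 6 22 2 25 10 12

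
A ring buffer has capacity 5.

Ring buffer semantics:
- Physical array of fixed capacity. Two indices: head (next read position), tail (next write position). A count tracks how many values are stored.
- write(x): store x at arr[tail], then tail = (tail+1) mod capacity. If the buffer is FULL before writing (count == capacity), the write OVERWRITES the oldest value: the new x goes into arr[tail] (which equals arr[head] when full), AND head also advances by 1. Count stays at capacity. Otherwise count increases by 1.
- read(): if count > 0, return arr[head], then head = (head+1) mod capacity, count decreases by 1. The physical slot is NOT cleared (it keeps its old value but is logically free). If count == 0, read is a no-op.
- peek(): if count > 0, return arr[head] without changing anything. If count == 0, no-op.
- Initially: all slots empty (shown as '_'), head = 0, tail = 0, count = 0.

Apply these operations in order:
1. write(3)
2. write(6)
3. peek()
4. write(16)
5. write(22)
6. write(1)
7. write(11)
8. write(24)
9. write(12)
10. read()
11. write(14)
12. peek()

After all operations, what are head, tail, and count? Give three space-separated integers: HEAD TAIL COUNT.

After op 1 (write(3)): arr=[3 _ _ _ _] head=0 tail=1 count=1
After op 2 (write(6)): arr=[3 6 _ _ _] head=0 tail=2 count=2
After op 3 (peek()): arr=[3 6 _ _ _] head=0 tail=2 count=2
After op 4 (write(16)): arr=[3 6 16 _ _] head=0 tail=3 count=3
After op 5 (write(22)): arr=[3 6 16 22 _] head=0 tail=4 count=4
After op 6 (write(1)): arr=[3 6 16 22 1] head=0 tail=0 count=5
After op 7 (write(11)): arr=[11 6 16 22 1] head=1 tail=1 count=5
After op 8 (write(24)): arr=[11 24 16 22 1] head=2 tail=2 count=5
After op 9 (write(12)): arr=[11 24 12 22 1] head=3 tail=3 count=5
After op 10 (read()): arr=[11 24 12 22 1] head=4 tail=3 count=4
After op 11 (write(14)): arr=[11 24 12 14 1] head=4 tail=4 count=5
After op 12 (peek()): arr=[11 24 12 14 1] head=4 tail=4 count=5

Answer: 4 4 5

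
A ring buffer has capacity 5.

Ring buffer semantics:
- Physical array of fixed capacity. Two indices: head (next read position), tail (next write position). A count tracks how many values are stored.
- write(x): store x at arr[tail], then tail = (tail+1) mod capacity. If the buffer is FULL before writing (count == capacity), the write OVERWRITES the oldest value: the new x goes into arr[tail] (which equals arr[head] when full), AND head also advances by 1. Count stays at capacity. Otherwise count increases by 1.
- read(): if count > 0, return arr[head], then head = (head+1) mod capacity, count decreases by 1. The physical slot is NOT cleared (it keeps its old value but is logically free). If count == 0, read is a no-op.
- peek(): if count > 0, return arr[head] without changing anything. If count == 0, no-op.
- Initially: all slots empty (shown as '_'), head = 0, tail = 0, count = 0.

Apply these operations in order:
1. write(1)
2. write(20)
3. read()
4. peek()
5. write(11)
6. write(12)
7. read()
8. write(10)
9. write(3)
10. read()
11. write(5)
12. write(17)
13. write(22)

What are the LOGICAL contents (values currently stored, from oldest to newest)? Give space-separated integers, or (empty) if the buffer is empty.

Answer: 10 3 5 17 22

Derivation:
After op 1 (write(1)): arr=[1 _ _ _ _] head=0 tail=1 count=1
After op 2 (write(20)): arr=[1 20 _ _ _] head=0 tail=2 count=2
After op 3 (read()): arr=[1 20 _ _ _] head=1 tail=2 count=1
After op 4 (peek()): arr=[1 20 _ _ _] head=1 tail=2 count=1
After op 5 (write(11)): arr=[1 20 11 _ _] head=1 tail=3 count=2
After op 6 (write(12)): arr=[1 20 11 12 _] head=1 tail=4 count=3
After op 7 (read()): arr=[1 20 11 12 _] head=2 tail=4 count=2
After op 8 (write(10)): arr=[1 20 11 12 10] head=2 tail=0 count=3
After op 9 (write(3)): arr=[3 20 11 12 10] head=2 tail=1 count=4
After op 10 (read()): arr=[3 20 11 12 10] head=3 tail=1 count=3
After op 11 (write(5)): arr=[3 5 11 12 10] head=3 tail=2 count=4
After op 12 (write(17)): arr=[3 5 17 12 10] head=3 tail=3 count=5
After op 13 (write(22)): arr=[3 5 17 22 10] head=4 tail=4 count=5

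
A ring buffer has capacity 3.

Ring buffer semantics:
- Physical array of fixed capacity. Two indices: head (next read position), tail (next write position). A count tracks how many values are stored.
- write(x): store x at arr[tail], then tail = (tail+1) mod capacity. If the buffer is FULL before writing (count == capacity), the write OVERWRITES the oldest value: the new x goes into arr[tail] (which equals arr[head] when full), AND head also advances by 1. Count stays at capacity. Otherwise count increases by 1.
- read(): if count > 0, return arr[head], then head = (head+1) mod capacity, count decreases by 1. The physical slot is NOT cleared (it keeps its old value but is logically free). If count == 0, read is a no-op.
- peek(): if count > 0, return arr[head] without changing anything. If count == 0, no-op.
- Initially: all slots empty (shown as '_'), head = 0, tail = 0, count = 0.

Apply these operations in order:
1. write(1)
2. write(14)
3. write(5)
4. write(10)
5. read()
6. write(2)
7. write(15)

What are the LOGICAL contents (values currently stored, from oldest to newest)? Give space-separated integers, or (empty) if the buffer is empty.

After op 1 (write(1)): arr=[1 _ _] head=0 tail=1 count=1
After op 2 (write(14)): arr=[1 14 _] head=0 tail=2 count=2
After op 3 (write(5)): arr=[1 14 5] head=0 tail=0 count=3
After op 4 (write(10)): arr=[10 14 5] head=1 tail=1 count=3
After op 5 (read()): arr=[10 14 5] head=2 tail=1 count=2
After op 6 (write(2)): arr=[10 2 5] head=2 tail=2 count=3
After op 7 (write(15)): arr=[10 2 15] head=0 tail=0 count=3

Answer: 10 2 15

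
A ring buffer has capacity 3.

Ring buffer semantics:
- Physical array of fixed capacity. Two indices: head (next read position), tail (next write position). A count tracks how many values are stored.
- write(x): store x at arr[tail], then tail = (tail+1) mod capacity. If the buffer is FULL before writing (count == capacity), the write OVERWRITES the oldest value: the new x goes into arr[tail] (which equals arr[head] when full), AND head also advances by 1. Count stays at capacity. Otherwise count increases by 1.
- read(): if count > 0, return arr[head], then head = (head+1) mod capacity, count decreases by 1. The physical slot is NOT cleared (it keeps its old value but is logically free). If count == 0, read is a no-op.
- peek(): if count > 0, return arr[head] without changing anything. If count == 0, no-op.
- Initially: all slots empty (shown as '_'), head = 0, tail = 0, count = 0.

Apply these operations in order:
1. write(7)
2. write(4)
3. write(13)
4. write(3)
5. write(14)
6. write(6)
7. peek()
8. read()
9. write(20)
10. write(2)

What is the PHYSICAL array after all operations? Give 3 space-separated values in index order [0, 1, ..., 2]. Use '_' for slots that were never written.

After op 1 (write(7)): arr=[7 _ _] head=0 tail=1 count=1
After op 2 (write(4)): arr=[7 4 _] head=0 tail=2 count=2
After op 3 (write(13)): arr=[7 4 13] head=0 tail=0 count=3
After op 4 (write(3)): arr=[3 4 13] head=1 tail=1 count=3
After op 5 (write(14)): arr=[3 14 13] head=2 tail=2 count=3
After op 6 (write(6)): arr=[3 14 6] head=0 tail=0 count=3
After op 7 (peek()): arr=[3 14 6] head=0 tail=0 count=3
After op 8 (read()): arr=[3 14 6] head=1 tail=0 count=2
After op 9 (write(20)): arr=[20 14 6] head=1 tail=1 count=3
After op 10 (write(2)): arr=[20 2 6] head=2 tail=2 count=3

Answer: 20 2 6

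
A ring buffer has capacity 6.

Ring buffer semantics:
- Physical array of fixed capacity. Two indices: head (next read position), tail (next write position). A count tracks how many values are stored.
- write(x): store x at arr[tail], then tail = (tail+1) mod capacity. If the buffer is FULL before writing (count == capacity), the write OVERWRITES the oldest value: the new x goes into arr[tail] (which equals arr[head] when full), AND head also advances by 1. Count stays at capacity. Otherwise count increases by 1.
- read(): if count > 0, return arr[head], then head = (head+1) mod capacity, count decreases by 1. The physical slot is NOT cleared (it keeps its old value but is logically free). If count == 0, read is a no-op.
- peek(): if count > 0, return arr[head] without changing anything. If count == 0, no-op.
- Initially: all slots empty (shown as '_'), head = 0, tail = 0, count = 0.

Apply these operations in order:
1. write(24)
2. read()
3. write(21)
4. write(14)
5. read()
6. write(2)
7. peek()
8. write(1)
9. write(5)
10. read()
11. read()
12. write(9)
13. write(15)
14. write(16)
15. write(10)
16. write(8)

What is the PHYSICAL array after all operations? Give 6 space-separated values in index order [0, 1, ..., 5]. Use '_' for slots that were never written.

After op 1 (write(24)): arr=[24 _ _ _ _ _] head=0 tail=1 count=1
After op 2 (read()): arr=[24 _ _ _ _ _] head=1 tail=1 count=0
After op 3 (write(21)): arr=[24 21 _ _ _ _] head=1 tail=2 count=1
After op 4 (write(14)): arr=[24 21 14 _ _ _] head=1 tail=3 count=2
After op 5 (read()): arr=[24 21 14 _ _ _] head=2 tail=3 count=1
After op 6 (write(2)): arr=[24 21 14 2 _ _] head=2 tail=4 count=2
After op 7 (peek()): arr=[24 21 14 2 _ _] head=2 tail=4 count=2
After op 8 (write(1)): arr=[24 21 14 2 1 _] head=2 tail=5 count=3
After op 9 (write(5)): arr=[24 21 14 2 1 5] head=2 tail=0 count=4
After op 10 (read()): arr=[24 21 14 2 1 5] head=3 tail=0 count=3
After op 11 (read()): arr=[24 21 14 2 1 5] head=4 tail=0 count=2
After op 12 (write(9)): arr=[9 21 14 2 1 5] head=4 tail=1 count=3
After op 13 (write(15)): arr=[9 15 14 2 1 5] head=4 tail=2 count=4
After op 14 (write(16)): arr=[9 15 16 2 1 5] head=4 tail=3 count=5
After op 15 (write(10)): arr=[9 15 16 10 1 5] head=4 tail=4 count=6
After op 16 (write(8)): arr=[9 15 16 10 8 5] head=5 tail=5 count=6

Answer: 9 15 16 10 8 5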